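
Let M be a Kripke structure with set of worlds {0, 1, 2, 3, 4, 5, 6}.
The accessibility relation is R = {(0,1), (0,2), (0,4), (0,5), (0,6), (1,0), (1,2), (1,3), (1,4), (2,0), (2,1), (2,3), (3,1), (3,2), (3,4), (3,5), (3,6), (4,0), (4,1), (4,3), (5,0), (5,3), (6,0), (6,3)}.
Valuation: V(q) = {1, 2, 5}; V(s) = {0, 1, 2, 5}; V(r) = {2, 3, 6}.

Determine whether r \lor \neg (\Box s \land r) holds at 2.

Yes

At 2: r is true, \neg (\Box s \land r) is true, so r \lor \neg (\Box s \land r) is true.
  At 2: \Box s \land r is false, so \neg (\Box s \land r) is true.
    At 2: \Box s is false, r is true, so \Box s \land r is false.
      At 2: \Box s requires s at every successor {0, 1, 3}.
        s fails at 3, so \Box s is false at 2.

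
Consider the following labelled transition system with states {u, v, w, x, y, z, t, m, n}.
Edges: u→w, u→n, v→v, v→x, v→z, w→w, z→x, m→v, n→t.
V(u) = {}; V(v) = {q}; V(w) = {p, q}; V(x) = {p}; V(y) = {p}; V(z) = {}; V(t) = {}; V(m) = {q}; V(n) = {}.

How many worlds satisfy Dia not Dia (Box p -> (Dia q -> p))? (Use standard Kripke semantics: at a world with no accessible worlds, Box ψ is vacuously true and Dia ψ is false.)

3

Let φ = Dia not Dia (Box p -> (Dia q -> p)). Evaluate φ at each world:
  u (successors {w, n}): φ is false.
  v (successors {v, x, z}): φ is true.
  w (successors {w}): φ is false.
  x (successors ∅): φ is false.
  y (successors ∅): φ is false.
  z (successors {x}): φ is true.
  t (successors ∅): φ is false.
  m (successors {v}): φ is false.
  n (successors {t}): φ is true.
For instance, at v:
  At v: Dia not Dia (Box p -> (Dia q -> p)) requires not Dia (Box p -> (Dia q -> p)) at some successor in {v, x, z}.
    not Dia (Box p -> (Dia q -> p)) holds at x, so Dia not Dia (Box p -> (Dia q -> p)) is true at v.
      At x: Dia (Box p -> (Dia q -> p)) is false, so not Dia (Box p -> (Dia q -> p)) is true.
Satisfying worlds: {v, z, n}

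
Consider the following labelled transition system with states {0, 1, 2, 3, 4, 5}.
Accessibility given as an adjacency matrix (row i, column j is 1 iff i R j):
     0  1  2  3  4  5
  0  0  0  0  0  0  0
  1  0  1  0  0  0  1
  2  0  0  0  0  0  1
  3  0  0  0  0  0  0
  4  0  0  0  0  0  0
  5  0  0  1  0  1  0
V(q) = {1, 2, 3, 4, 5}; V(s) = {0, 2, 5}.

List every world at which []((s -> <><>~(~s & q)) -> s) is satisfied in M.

Let φ = []((s -> <><>~(~s & q)) -> s). Evaluate φ at each world:
  0 (successors ∅): φ is true.
  1 (successors {1, 5}): φ is false.
  2 (successors {5}): φ is true.
  3 (successors ∅): φ is true.
  4 (successors ∅): φ is true.
  5 (successors {2, 4}): φ is false.
For instance, at 1:
  At 1: []((s -> <><>~(~s & q)) -> s) requires (s -> <><>~(~s & q)) -> s at every successor {1, 5}.
    (s -> <><>~(~s & q)) -> s fails at 1, so []((s -> <><>~(~s & q)) -> s) is false at 1.
      At 1: s -> <><>~(~s & q) is true, s is false, so (s -> <><>~(~s & q)) -> s is false.
Satisfying worlds: {0, 2, 3, 4}

0, 2, 3, 4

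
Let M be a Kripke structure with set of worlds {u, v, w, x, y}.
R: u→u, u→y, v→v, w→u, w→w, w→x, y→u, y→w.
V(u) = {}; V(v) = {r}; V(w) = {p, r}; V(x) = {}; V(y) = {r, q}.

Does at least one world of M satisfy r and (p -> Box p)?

Yes

Let φ = r and (p -> Box p). Evaluate φ at each world:
  u (successors {u, y}): φ is false.
  v (successors {v}): φ is true.
  w (successors {u, w, x}): φ is false.
  x (successors ∅): φ is false.
  y (successors {u, w}): φ is true.
Detail at v (witness):
  At v: r is true, p -> Box p is true, so r and (p -> Box p) is true.
    At v: p is false, Box p is false, so p -> Box p is true.
      At v: Box p requires p at every successor {v}.
        p fails at v, so Box p is false at v.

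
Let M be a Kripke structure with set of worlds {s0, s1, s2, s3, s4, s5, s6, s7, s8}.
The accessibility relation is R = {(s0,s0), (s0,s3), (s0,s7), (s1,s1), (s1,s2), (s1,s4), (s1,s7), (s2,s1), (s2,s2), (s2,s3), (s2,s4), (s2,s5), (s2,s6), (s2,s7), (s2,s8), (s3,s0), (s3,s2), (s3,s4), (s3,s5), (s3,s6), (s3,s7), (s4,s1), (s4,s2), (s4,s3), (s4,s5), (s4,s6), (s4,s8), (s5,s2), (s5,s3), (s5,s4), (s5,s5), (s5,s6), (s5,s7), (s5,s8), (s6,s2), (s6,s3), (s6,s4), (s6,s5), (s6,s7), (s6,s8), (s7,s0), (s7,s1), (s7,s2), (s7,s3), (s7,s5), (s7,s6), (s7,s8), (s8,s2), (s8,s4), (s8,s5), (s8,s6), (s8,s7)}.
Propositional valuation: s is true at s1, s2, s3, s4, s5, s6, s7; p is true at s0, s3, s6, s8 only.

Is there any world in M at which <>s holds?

Recall that <>ψ holds at a world iff ψ holds at some accessible world.
Let φ = <>s. Evaluate φ at each world:
  s0 (successors {s0, s3, s7}): φ is true.
  s1 (successors {s1, s2, s4, s7}): φ is true.
  s2 (successors {s1, s2, s3, s4, s5, s6, s7, s8}): φ is true.
  s3 (successors {s0, s2, s4, s5, s6, s7}): φ is true.
  s4 (successors {s1, s2, s3, s5, s6, s8}): φ is true.
  s5 (successors {s2, s3, s4, s5, s6, s7, s8}): φ is true.
  s6 (successors {s2, s3, s4, s5, s7, s8}): φ is true.
  s7 (successors {s0, s1, s2, s3, s5, s6, s8}): φ is true.
  s8 (successors {s2, s4, s5, s6, s7}): φ is true.
Detail at s0 (witness):
  At s0: <>s requires s at some successor in {s0, s3, s7}.
    s holds at s3, so <>s is true at s0.

Yes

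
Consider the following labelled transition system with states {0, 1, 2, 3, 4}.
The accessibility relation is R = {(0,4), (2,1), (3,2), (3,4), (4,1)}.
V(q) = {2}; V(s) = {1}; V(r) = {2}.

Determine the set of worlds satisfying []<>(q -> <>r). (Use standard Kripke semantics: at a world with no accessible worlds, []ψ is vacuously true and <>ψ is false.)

Let φ = []<>(q -> <>r). Evaluate φ at each world:
  0 (successors {4}): φ is true.
  1 (successors ∅): φ is true.
  2 (successors {1}): φ is false.
  3 (successors {2, 4}): φ is true.
  4 (successors {1}): φ is false.
For instance, at 2:
  At 2: []<>(q -> <>r) requires <>(q -> <>r) at every successor {1}.
    <>(q -> <>r) fails at 1, so []<>(q -> <>r) is false at 2.
      At 1: no accessible worlds, so <>(q -> <>r) is false.
Satisfying worlds: {0, 1, 3}

0, 1, 3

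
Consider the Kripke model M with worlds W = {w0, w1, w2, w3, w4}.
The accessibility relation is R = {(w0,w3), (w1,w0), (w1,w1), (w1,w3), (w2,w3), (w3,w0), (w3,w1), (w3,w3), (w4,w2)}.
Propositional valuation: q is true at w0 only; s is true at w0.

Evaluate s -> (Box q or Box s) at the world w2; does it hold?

At w2: s is false, Box q or Box s is false, so s -> (Box q or Box s) is true.
  At w2: Box q is false, Box s is false, so Box q or Box s is false.
    At w2: Box q requires q at every successor {w3}.
      q fails at w3, so Box q is false at w2.
    At w2: Box s requires s at every successor {w3}.
      s fails at w3, so Box s is false at w2.

Yes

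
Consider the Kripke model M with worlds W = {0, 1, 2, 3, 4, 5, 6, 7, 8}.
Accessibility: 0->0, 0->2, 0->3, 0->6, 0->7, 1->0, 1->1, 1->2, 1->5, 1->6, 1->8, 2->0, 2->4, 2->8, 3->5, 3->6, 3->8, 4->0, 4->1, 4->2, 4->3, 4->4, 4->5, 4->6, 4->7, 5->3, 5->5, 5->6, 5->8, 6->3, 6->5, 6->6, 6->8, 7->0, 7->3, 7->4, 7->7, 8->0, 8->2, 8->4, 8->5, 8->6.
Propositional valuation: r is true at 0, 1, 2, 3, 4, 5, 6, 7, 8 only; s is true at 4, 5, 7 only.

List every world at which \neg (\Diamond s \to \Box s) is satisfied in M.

0, 1, 2, 3, 4, 5, 6, 7, 8

Recall that \Box ψ holds at a world iff ψ holds at every accessible world, and \Diamond ψ holds iff ψ holds at some accessible world.
Let φ = \neg (\Diamond s \to \Box s). Evaluate φ at each world:
  0 (successors {0, 2, 3, 6, 7}): φ is true.
  1 (successors {0, 1, 2, 5, 6, 8}): φ is true.
  2 (successors {0, 4, 8}): φ is true.
  3 (successors {5, 6, 8}): φ is true.
  4 (successors {0, 1, 2, 3, 4, 5, 6, 7}): φ is true.
  5 (successors {3, 5, 6, 8}): φ is true.
  6 (successors {3, 5, 6, 8}): φ is true.
  7 (successors {0, 3, 4, 7}): φ is true.
  8 (successors {0, 2, 4, 5, 6}): φ is true.
For instance, at 8:
  At 8: \Diamond s \to \Box s is false, so \neg (\Diamond s \to \Box s) is true.
    At 8: \Diamond s is true, \Box s is false, so \Diamond s \to \Box s is false.
      At 8: \Diamond s requires s at some successor in {0, 2, 4, 5, 6}.
        s holds at 4, so \Diamond s is true at 8.
      At 8: \Box s requires s at every successor {0, 2, 4, 5, 6}.
        s fails at 0, so \Box s is false at 8.
Satisfying worlds: {0, 1, 2, 3, 4, 5, 6, 7, 8}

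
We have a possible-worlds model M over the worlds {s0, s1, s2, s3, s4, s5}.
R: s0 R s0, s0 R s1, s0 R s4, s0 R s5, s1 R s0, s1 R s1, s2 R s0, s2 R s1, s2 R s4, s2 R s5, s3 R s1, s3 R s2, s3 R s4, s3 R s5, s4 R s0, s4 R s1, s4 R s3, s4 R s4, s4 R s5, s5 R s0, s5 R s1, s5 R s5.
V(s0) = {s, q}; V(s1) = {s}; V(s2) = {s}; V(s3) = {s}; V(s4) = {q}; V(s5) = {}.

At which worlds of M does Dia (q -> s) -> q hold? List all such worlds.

Let φ = Dia (q -> s) -> q. Evaluate φ at each world:
  s0 (successors {s0, s1, s4, s5}): φ is true.
  s1 (successors {s0, s1}): φ is false.
  s2 (successors {s0, s1, s4, s5}): φ is false.
  s3 (successors {s1, s2, s4, s5}): φ is false.
  s4 (successors {s0, s1, s3, s4, s5}): φ is true.
  s5 (successors {s0, s1, s5}): φ is false.
For instance, at s4:
  At s4: Dia (q -> s) is true, q is true, so Dia (q -> s) -> q is true.
    At s4: Dia (q -> s) requires q -> s at some successor in {s0, s1, s3, s4, s5}.
      q -> s holds at s0, so Dia (q -> s) is true at s4.
Satisfying worlds: {s0, s4}

s0, s4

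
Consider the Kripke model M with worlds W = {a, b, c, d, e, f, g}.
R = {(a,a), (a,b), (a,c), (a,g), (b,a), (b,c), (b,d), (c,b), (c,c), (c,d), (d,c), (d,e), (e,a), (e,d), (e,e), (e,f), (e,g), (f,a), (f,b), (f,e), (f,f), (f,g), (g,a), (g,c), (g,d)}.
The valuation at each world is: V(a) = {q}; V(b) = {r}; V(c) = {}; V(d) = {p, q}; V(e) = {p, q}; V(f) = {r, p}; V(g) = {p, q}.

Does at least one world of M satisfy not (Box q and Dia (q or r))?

Yes

Let φ = not (Box q and Dia (q or r)). Evaluate φ at each world:
  a (successors {a, b, c, g}): φ is true.
  b (successors {a, c, d}): φ is true.
  c (successors {b, c, d}): φ is true.
  d (successors {c, e}): φ is true.
  e (successors {a, d, e, f, g}): φ is true.
  f (successors {a, b, e, f, g}): φ is true.
  g (successors {a, c, d}): φ is true.
Detail at a (witness):
  At a: Box q and Dia (q or r) is false, so not (Box q and Dia (q or r)) is true.
    At a: Box q is false, Dia (q or r) is true, so Box q and Dia (q or r) is false.
      At a: Box q requires q at every successor {a, b, c, g}.
        q fails at b, so Box q is false at a.
      At a: Dia (q or r) requires q or r at some successor in {a, b, c, g}.
        q or r holds at a, so Dia (q or r) is true at a.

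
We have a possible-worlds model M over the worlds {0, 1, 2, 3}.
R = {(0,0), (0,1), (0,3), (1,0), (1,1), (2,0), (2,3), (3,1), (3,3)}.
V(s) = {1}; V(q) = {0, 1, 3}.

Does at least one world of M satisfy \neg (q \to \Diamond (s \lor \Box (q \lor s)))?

No

Let φ = \neg (q \to \Diamond (s \lor \Box (q \lor s))). Evaluate φ at each world:
  0 (successors {0, 1, 3}): φ is false.
  1 (successors {0, 1}): φ is false.
  2 (successors {0, 3}): φ is false.
  3 (successors {1, 3}): φ is false.
For instance, at 2:
  At 2: q \to \Diamond (s \lor \Box (q \lor s)) is true, so \neg (q \to \Diamond (s \lor \Box (q \lor s))) is false.
    At 2: q is false, \Diamond (s \lor \Box (q \lor s)) is true, so q \to \Diamond (s \lor \Box (q \lor s)) is true.
      At 2: \Diamond (s \lor \Box (q \lor s)) requires s \lor \Box (q \lor s) at some successor in {0, 3}.
        s \lor \Box (q \lor s) holds at 0, so \Diamond (s \lor \Box (q \lor s)) is true at 2.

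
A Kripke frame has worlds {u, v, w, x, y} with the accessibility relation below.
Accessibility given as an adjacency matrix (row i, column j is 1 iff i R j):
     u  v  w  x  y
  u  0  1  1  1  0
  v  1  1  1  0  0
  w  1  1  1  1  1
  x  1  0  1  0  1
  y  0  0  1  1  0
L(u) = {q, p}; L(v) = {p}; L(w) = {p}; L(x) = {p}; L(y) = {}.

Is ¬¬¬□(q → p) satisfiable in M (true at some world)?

Recall that □ψ holds at a world iff ψ holds at every accessible world, and ◇ψ holds iff ψ holds at some accessible world.
Let φ = ¬¬¬□(q → p). Evaluate φ at each world:
  u (successors {v, w, x}): φ is false.
  v (successors {u, v, w}): φ is false.
  w (successors {u, v, w, x, y}): φ is false.
  x (successors {u, w, y}): φ is false.
  y (successors {w, x}): φ is false.
For instance, at x:
  At x: ¬¬□(q → p) is true, so ¬¬¬□(q → p) is false.
    At x: ¬□(q → p) is false, so ¬¬□(q → p) is true.
      At x: □(q → p) is true, so ¬□(q → p) is false.

No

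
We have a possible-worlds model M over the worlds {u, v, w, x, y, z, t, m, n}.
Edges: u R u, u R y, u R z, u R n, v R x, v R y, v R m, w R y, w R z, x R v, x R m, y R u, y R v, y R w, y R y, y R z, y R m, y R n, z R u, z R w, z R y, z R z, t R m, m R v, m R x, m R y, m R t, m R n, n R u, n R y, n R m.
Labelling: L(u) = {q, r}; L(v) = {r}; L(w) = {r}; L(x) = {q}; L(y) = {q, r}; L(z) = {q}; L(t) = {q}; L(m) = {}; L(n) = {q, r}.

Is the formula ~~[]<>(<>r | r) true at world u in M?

Yes

At u: ~[]<>(<>r | r) is false, so ~~[]<>(<>r | r) is true.
  At u: []<>(<>r | r) is true, so ~[]<>(<>r | r) is false.
    At u: []<>(<>r | r) requires <>(<>r | r) at every successor {u, y, z, n}.
      At u: <>(<>r | r) is true.
      At y: <>(<>r | r) is true.
      At z: <>(<>r | r) is true.
      At n: <>(<>r | r) is true.
    So []<>(<>r | r) is true at u.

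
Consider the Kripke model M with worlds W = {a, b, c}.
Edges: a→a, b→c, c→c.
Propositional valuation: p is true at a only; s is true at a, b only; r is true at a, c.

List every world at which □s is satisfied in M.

a

Let φ = □s. Evaluate φ at each world:
  a (successors {a}): φ is true.
  b (successors {c}): φ is false.
  c (successors {c}): φ is false.
For instance, at c:
  At c: □s requires s at every successor {c}.
    s fails at c, so □s is false at c.
Satisfying worlds: {a}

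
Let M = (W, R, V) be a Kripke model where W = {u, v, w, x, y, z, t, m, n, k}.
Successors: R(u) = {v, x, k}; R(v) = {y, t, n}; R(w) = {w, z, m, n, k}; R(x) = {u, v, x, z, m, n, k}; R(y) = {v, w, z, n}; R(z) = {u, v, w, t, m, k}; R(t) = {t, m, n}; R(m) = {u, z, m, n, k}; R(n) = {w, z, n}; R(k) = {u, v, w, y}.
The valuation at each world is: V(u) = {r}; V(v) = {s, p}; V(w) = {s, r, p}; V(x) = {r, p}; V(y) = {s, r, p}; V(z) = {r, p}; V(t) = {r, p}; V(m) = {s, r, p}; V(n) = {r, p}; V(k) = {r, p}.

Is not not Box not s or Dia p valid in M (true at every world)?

Let φ = not not Box not s or Dia p. Evaluate φ at each world:
  u (successors {v, x, k}): φ is true.
  v (successors {y, t, n}): φ is true.
  w (successors {w, z, m, n, k}): φ is true.
  x (successors {u, v, x, z, m, n, k}): φ is true.
  y (successors {v, w, z, n}): φ is true.
  z (successors {u, v, w, t, m, k}): φ is true.
  t (successors {t, m, n}): φ is true.
  m (successors {u, z, m, n, k}): φ is true.
  n (successors {w, z, n}): φ is true.
  k (successors {u, v, w, y}): φ is true.
For instance, at t:
  At t: not not Box not s is false, Dia p is true, so not not Box not s or Dia p is true.
    At t: not Box not s is true, so not not Box not s is false.
      At t: Box not s is false, so not Box not s is true.
    At t: Dia p requires p at some successor in {t, m, n}.
      p holds at t, so Dia p is true at t.

Yes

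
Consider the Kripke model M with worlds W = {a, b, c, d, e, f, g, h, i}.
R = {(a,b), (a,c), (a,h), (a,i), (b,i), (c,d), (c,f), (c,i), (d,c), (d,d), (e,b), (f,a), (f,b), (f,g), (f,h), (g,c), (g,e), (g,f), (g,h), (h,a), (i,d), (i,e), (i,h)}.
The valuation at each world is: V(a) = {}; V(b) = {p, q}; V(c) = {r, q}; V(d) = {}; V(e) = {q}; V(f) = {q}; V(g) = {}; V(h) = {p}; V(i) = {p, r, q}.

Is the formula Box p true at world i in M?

Recall that Box ψ holds at a world iff ψ holds at every accessible world, and Dia ψ holds iff ψ holds at some accessible world.
At i: Box p requires p at every successor {d, e, h}.
  p fails at d, so Box p is false at i.

No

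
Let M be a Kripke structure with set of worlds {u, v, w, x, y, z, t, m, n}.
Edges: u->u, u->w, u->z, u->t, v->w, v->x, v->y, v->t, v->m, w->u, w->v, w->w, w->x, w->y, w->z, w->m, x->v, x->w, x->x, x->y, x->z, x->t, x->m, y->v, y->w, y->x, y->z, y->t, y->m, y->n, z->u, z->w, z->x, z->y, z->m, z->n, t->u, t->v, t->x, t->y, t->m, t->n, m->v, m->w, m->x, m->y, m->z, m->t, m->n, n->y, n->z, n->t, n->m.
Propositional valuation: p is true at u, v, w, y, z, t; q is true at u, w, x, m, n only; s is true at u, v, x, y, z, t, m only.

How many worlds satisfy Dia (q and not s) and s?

7

Recall that Dia ψ holds at a world iff ψ holds at some accessible world.
Let φ = Dia (q and not s) and s. Evaluate φ at each world:
  u (successors {u, w, z, t}): φ is true.
  v (successors {w, x, y, t, m}): φ is true.
  w (successors {u, v, w, x, y, z, m}): φ is false.
  x (successors {v, w, x, y, z, t, m}): φ is true.
  y (successors {v, w, x, z, t, m, n}): φ is true.
  z (successors {u, w, x, y, m, n}): φ is true.
  t (successors {u, v, x, y, m, n}): φ is true.
  m (successors {v, w, x, y, z, t, n}): φ is true.
  n (successors {y, z, t, m}): φ is false.
For instance, at z:
  At z: Dia (q and not s) is true, s is true, so Dia (q and not s) and s is true.
    At z: Dia (q and not s) requires q and not s at some successor in {u, w, x, y, m, n}.
      q and not s holds at w, so Dia (q and not s) is true at z.
Satisfying worlds: {u, v, x, y, z, t, m}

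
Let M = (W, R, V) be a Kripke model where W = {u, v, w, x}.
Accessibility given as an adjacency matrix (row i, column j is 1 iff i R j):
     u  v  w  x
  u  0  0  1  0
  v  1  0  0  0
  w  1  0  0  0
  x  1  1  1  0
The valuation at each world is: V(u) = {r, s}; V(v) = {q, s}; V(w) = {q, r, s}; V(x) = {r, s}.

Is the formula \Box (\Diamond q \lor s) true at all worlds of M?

Yes

Let φ = \Box (\Diamond q \lor s). Evaluate φ at each world:
  u (successors {w}): φ is true.
  v (successors {u}): φ is true.
  w (successors {u}): φ is true.
  x (successors {u, v, w}): φ is true.
For instance, at x:
  At x: \Box (\Diamond q \lor s) requires \Diamond q \lor s at every successor {u, v, w}.
      At u: \Diamond q is true, s is true, so \Diamond q \lor s is true.
      At v: \Diamond q is false, s is true, so \Diamond q \lor s is true.
      At w: \Diamond q is false, s is true, so \Diamond q \lor s is true.
  So \Box (\Diamond q \lor s) is true at x.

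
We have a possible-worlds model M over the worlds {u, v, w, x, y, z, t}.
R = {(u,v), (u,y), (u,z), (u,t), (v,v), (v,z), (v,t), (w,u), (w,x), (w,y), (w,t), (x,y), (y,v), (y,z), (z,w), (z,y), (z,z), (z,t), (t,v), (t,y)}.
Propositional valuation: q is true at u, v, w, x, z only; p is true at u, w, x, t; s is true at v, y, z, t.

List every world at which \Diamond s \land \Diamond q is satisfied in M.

u, v, w, y, z, t

Let φ = \Diamond s \land \Diamond q. Evaluate φ at each world:
  u (successors {v, y, z, t}): φ is true.
  v (successors {v, z, t}): φ is true.
  w (successors {u, x, y, t}): φ is true.
  x (successors {y}): φ is false.
  y (successors {v, z}): φ is true.
  z (successors {w, y, z, t}): φ is true.
  t (successors {v, y}): φ is true.
For instance, at u:
  At u: \Diamond s is true, \Diamond q is true, so \Diamond s \land \Diamond q is true.
    At u: \Diamond s requires s at some successor in {v, y, z, t}.
      s holds at v, so \Diamond s is true at u.
    At u: \Diamond q requires q at some successor in {v, y, z, t}.
      q holds at v, so \Diamond q is true at u.
Satisfying worlds: {u, v, w, y, z, t}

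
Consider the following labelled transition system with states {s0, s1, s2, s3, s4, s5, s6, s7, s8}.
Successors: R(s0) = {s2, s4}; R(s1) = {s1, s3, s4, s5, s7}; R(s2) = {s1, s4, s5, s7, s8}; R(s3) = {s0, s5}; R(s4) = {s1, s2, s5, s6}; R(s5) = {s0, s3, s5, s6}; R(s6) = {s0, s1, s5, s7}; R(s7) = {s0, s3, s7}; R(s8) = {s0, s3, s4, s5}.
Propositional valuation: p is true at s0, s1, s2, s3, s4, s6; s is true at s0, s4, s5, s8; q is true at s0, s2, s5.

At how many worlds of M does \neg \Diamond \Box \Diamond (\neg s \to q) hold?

Let φ = \neg \Diamond \Box \Diamond (\neg s \to q). Evaluate φ at each world:
  s0 (successors {s2, s4}): φ is false.
  s1 (successors {s1, s3, s4, s5, s7}): φ is false.
  s2 (successors {s1, s4, s5, s7, s8}): φ is false.
  s3 (successors {s0, s5}): φ is false.
  s4 (successors {s1, s2, s5, s6}): φ is false.
  s5 (successors {s0, s3, s5, s6}): φ is false.
  s6 (successors {s0, s1, s5, s7}): φ is false.
  s7 (successors {s0, s3, s7}): φ is false.
  s8 (successors {s0, s3, s4, s5}): φ is false.
For instance, at s0:
  At s0: \Diamond \Box \Diamond (\neg s \to q) is true, so \neg \Diamond \Box \Diamond (\neg s \to q) is false.
    At s0: \Diamond \Box \Diamond (\neg s \to q) requires \Box \Diamond (\neg s \to q) at some successor in {s2, s4}.
      \Box \Diamond (\neg s \to q) holds at s2, so \Diamond \Box \Diamond (\neg s \to q) is true at s0.
Satisfying worlds: none.

0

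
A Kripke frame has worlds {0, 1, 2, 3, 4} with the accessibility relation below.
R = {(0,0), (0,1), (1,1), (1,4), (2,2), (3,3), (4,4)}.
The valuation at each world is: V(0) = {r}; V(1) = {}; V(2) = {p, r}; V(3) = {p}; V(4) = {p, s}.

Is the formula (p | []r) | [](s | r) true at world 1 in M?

Recall that []ψ holds at a world iff ψ holds at every accessible world, and <>ψ holds iff ψ holds at some accessible world.
At 1: p | []r is false, [](s | r) is false, so (p | []r) | [](s | r) is false.
  At 1: p is false, []r is false, so p | []r is false.
    At 1: []r requires r at every successor {1, 4}.
      r fails at 1, so []r is false at 1.
  At 1: [](s | r) requires s | r at every successor {1, 4}.
    s | r fails at 1, so [](s | r) is false at 1.

No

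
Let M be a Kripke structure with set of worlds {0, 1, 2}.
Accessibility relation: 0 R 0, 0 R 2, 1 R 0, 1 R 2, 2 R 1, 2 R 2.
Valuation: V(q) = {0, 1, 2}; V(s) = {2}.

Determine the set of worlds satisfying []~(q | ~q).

none

Let φ = []~(q | ~q). Evaluate φ at each world:
  0 (successors {0, 2}): φ is false.
  1 (successors {0, 2}): φ is false.
  2 (successors {1, 2}): φ is false.
For instance, at 0:
  At 0: []~(q | ~q) requires ~(q | ~q) at every successor {0, 2}.
    ~(q | ~q) fails at 0, so []~(q | ~q) is false at 0.
Satisfying worlds: none.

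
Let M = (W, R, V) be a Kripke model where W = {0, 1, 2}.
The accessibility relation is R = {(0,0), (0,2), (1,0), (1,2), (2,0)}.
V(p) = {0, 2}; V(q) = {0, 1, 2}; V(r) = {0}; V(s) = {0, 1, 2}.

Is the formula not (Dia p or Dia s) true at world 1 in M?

No

Recall that Dia ψ holds at a world iff ψ holds at some accessible world.
At 1: Dia p or Dia s is true, so not (Dia p or Dia s) is false.
  At 1: Dia p is true, Dia s is true, so Dia p or Dia s is true.
    At 1: Dia p requires p at some successor in {0, 2}.
      p holds at 0, so Dia p is true at 1.
    At 1: Dia s requires s at some successor in {0, 2}.
      s holds at 0, so Dia s is true at 1.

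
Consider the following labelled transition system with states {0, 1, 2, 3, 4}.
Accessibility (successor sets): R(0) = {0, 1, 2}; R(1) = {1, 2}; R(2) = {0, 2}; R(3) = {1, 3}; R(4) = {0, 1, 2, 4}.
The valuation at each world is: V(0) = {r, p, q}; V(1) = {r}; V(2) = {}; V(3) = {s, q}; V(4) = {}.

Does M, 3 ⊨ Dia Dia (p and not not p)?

Recall that Dia ψ holds at a world iff ψ holds at some accessible world.
At 3: Dia Dia (p and not not p) requires Dia (p and not not p) at some successor in {1, 3}.
  At 1: Dia (p and not not p) is false.
  At 3: Dia (p and not not p) is false.
So Dia Dia (p and not not p) is false at 3.

No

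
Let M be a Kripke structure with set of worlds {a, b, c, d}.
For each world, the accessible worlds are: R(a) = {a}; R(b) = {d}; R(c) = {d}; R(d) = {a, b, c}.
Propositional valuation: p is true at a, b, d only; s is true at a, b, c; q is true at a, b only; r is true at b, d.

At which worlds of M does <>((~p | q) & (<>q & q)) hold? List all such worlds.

a, d

Recall that <>ψ holds at a world iff ψ holds at some accessible world.
Let φ = <>((~p | q) & (<>q & q)). Evaluate φ at each world:
  a (successors {a}): φ is true.
  b (successors {d}): φ is false.
  c (successors {d}): φ is false.
  d (successors {a, b, c}): φ is true.
For instance, at a:
  At a: <>((~p | q) & (<>q & q)) requires (~p | q) & (<>q & q) at some successor in {a}.
    (~p | q) & (<>q & q) holds at a, so <>((~p | q) & (<>q & q)) is true at a.
      At a: ~p | q is true, <>q & q is true, so (~p | q) & (<>q & q) is true.
Satisfying worlds: {a, d}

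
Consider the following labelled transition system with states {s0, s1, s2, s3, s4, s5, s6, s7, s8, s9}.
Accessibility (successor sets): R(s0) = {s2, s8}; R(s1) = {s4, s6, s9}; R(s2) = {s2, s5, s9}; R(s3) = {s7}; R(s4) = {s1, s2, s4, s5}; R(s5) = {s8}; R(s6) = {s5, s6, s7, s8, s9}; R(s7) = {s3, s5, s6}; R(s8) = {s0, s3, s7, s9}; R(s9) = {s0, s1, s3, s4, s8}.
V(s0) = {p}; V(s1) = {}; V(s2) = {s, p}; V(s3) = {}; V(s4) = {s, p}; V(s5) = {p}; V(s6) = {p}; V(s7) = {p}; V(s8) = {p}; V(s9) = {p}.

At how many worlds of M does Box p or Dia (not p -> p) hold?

Let φ = Box p or Dia (not p -> p). Evaluate φ at each world:
  s0 (successors {s2, s8}): φ is true.
  s1 (successors {s4, s6, s9}): φ is true.
  s2 (successors {s2, s5, s9}): φ is true.
  s3 (successors {s7}): φ is true.
  s4 (successors {s1, s2, s4, s5}): φ is true.
  s5 (successors {s8}): φ is true.
  s6 (successors {s5, s6, s7, s8, s9}): φ is true.
  s7 (successors {s3, s5, s6}): φ is true.
  s8 (successors {s0, s3, s7, s9}): φ is true.
  s9 (successors {s0, s1, s3, s4, s8}): φ is true.
For instance, at s6:
  At s6: Box p is true, Dia (not p -> p) is true, so Box p or Dia (not p -> p) is true.
    At s6: Box p requires p at every successor {s5, s6, s7, s8, s9}.
      At s5: p is true.
      At s6: p is true.
      At s7: p is true.
      At s8: p is true.
      At s9: p is true.
    So Box p is true at s6.
    At s6: Dia (not p -> p) requires not p -> p at some successor in {s5, s6, s7, s8, s9}.
      not p -> p holds at s5, so Dia (not p -> p) is true at s6.
Satisfying worlds: {s0, s1, s2, s3, s4, s5, s6, s7, s8, s9}

10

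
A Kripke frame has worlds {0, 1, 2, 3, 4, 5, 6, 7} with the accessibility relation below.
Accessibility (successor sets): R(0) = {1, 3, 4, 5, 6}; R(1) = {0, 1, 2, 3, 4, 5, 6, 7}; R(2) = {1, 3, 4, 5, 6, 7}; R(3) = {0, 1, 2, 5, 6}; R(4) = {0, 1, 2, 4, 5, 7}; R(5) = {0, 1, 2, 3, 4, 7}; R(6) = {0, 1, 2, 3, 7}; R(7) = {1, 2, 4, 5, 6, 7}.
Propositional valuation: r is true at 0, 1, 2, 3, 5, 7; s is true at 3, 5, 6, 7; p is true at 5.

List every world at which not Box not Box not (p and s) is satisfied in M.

0, 1, 2, 3, 4, 7

Recall that Box ψ holds at a world iff ψ holds at every accessible world, and Dia ψ holds iff ψ holds at some accessible world.
Let φ = not Box not Box not (p and s). Evaluate φ at each world:
  0 (successors {1, 3, 4, 5, 6}): φ is true.
  1 (successors {0, 1, 2, 3, 4, 5, 6, 7}): φ is true.
  2 (successors {1, 3, 4, 5, 6, 7}): φ is true.
  3 (successors {0, 1, 2, 5, 6}): φ is true.
  4 (successors {0, 1, 2, 4, 5, 7}): φ is true.
  5 (successors {0, 1, 2, 3, 4, 7}): φ is false.
  6 (successors {0, 1, 2, 3, 7}): φ is false.
  7 (successors {1, 2, 4, 5, 6, 7}): φ is true.
For instance, at 7:
  At 7: Box not Box not (p and s) is false, so not Box not Box not (p and s) is true.
    At 7: Box not Box not (p and s) requires not Box not (p and s) at every successor {1, 2, 4, 5, 6, 7}.
      not Box not (p and s) fails at 5, so Box not Box not (p and s) is false at 7.
Satisfying worlds: {0, 1, 2, 3, 4, 7}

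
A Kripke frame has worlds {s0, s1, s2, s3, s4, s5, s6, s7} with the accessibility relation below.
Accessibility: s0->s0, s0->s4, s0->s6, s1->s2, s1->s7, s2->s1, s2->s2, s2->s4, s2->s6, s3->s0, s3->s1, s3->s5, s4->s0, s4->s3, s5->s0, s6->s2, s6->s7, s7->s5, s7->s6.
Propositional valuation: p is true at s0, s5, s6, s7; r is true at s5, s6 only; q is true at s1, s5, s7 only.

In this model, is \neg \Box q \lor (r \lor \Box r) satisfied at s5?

At s5: \neg \Box q is true, r \lor \Box r is true, so \neg \Box q \lor (r \lor \Box r) is true.
  At s5: \Box q is false, so \neg \Box q is true.
    At s5: \Box q requires q at every successor {s0}.
      q fails at s0, so \Box q is false at s5.
  At s5: r is true, \Box r is false, so r \lor \Box r is true.
    At s5: \Box r requires r at every successor {s0}.
      r fails at s0, so \Box r is false at s5.

Yes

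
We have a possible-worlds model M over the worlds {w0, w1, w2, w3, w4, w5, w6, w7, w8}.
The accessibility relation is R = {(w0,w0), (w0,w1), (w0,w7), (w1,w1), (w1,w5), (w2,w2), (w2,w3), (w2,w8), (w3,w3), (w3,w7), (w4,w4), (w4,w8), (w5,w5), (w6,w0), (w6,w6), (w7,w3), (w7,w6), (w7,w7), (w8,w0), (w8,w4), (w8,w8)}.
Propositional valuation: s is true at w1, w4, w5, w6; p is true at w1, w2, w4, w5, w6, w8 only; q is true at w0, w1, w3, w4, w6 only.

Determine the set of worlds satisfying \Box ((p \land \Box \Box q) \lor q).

w6

Let φ = \Box ((p \land \Box \Box q) \lor q). Evaluate φ at each world:
  w0 (successors {w0, w1, w7}): φ is false.
  w1 (successors {w1, w5}): φ is false.
  w2 (successors {w2, w3, w8}): φ is false.
  w3 (successors {w3, w7}): φ is false.
  w4 (successors {w4, w8}): φ is false.
  w5 (successors {w5}): φ is false.
  w6 (successors {w0, w6}): φ is true.
  w7 (successors {w3, w6, w7}): φ is false.
  w8 (successors {w0, w4, w8}): φ is false.
For instance, at w0:
  At w0: \Box ((p \land \Box \Box q) \lor q) requires (p \land \Box \Box q) \lor q at every successor {w0, w1, w7}.
    (p \land \Box \Box q) \lor q fails at w7, so \Box ((p \land \Box \Box q) \lor q) is false at w0.
      At w7: p \land \Box \Box q is false, q is false, so (p \land \Box \Box q) \lor q is false.
Satisfying worlds: {w6}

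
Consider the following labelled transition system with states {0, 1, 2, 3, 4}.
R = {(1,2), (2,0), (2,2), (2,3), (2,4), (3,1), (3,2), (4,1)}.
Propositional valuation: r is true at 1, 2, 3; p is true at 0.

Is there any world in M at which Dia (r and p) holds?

Let φ = Dia (r and p). Evaluate φ at each world:
  0 (successors ∅): φ is false.
  1 (successors {2}): φ is false.
  2 (successors {0, 2, 3, 4}): φ is false.
  3 (successors {1, 2}): φ is false.
  4 (successors {1}): φ is false.
For instance, at 3:
  At 3: Dia (r and p) requires r and p at some successor in {1, 2}.
    At 1: r and p is false.
    At 2: r and p is false.
  So Dia (r and p) is false at 3.

No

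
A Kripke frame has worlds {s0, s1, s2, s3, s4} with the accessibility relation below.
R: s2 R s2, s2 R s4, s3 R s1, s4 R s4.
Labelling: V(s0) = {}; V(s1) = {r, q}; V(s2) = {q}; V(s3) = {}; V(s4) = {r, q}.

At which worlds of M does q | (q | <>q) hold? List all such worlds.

Let φ = q | (q | <>q). Evaluate φ at each world:
  s0 (successors ∅): φ is false.
  s1 (successors ∅): φ is true.
  s2 (successors {s2, s4}): φ is true.
  s3 (successors {s1}): φ is true.
  s4 (successors {s4}): φ is true.
For instance, at s4:
  At s4: q is true, q | <>q is true, so q | (q | <>q) is true.
    At s4: q is true, <>q is true, so q | <>q is true.
      At s4: <>q requires q at some successor in {s4}.
        q holds at s4, so <>q is true at s4.
Satisfying worlds: {s1, s2, s3, s4}

s1, s2, s3, s4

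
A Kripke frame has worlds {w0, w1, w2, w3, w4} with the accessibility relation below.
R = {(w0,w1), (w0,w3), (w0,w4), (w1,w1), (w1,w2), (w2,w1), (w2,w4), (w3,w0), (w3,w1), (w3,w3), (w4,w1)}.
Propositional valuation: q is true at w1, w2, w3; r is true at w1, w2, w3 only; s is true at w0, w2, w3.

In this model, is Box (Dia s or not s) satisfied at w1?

At w1: Box (Dia s or not s) requires Dia s or not s at every successor {w1, w2}.
  Dia s or not s fails at w2, so Box (Dia s or not s) is false at w1.
    At w2: Dia s is false, not s is false, so Dia s or not s is false.
      At w2: Dia s requires s at some successor in {w1, w4}.
        At w1: s is false.
        At w4: s is false.
      So Dia s is false at w2.

No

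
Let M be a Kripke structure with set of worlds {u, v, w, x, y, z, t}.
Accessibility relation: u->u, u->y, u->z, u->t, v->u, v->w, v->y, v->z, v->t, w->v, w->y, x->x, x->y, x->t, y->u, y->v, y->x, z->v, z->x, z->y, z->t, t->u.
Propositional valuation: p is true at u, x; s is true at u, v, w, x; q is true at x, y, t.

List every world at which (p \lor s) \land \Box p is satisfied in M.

Let φ = (p \lor s) \land \Box p. Evaluate φ at each world:
  u (successors {u, y, z, t}): φ is false.
  v (successors {u, w, y, z, t}): φ is false.
  w (successors {v, y}): φ is false.
  x (successors {x, y, t}): φ is false.
  y (successors {u, v, x}): φ is false.
  z (successors {v, x, y, t}): φ is false.
  t (successors {u}): φ is false.
For instance, at x:
  At x: p \lor s is true, \Box p is false, so (p \lor s) \land \Box p is false.
    At x: \Box p requires p at every successor {x, y, t}.
      p fails at y, so \Box p is false at x.
Satisfying worlds: none.

none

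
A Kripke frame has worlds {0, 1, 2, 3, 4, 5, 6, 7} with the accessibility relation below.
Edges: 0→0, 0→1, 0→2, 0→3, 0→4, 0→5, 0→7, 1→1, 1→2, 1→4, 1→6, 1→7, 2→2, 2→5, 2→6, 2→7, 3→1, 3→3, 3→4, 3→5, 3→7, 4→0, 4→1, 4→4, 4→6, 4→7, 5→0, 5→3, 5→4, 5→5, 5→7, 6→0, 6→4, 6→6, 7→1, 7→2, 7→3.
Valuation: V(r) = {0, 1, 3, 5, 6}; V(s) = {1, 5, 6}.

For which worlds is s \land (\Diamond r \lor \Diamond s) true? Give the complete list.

Let φ = s \land (\Diamond r \lor \Diamond s). Evaluate φ at each world:
  0 (successors {0, 1, 2, 3, 4, 5, 7}): φ is false.
  1 (successors {1, 2, 4, 6, 7}): φ is true.
  2 (successors {2, 5, 6, 7}): φ is false.
  3 (successors {1, 3, 4, 5, 7}): φ is false.
  4 (successors {0, 1, 4, 6, 7}): φ is false.
  5 (successors {0, 3, 4, 5, 7}): φ is true.
  6 (successors {0, 4, 6}): φ is true.
  7 (successors {1, 2, 3}): φ is false.
For instance, at 3:
  At 3: s is false, \Diamond r \lor \Diamond s is true, so s \land (\Diamond r \lor \Diamond s) is false.
    At 3: \Diamond r is true, \Diamond s is true, so \Diamond r \lor \Diamond s is true.
      At 3: \Diamond r requires r at some successor in {1, 3, 4, 5, 7}.
        r holds at 1, so \Diamond r is true at 3.
      At 3: \Diamond s requires s at some successor in {1, 3, 4, 5, 7}.
        s holds at 1, so \Diamond s is true at 3.
Satisfying worlds: {1, 5, 6}

1, 5, 6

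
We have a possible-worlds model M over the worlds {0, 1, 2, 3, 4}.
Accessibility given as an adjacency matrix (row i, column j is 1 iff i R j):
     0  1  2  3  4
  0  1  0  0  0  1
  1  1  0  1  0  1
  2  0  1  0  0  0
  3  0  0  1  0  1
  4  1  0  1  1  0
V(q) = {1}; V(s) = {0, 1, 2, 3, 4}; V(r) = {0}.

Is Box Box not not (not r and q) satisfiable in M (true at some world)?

Let φ = Box Box not not (not r and q). Evaluate φ at each world:
  0 (successors {0, 4}): φ is false.
  1 (successors {0, 2, 4}): φ is false.
  2 (successors {1}): φ is false.
  3 (successors {2, 4}): φ is false.
  4 (successors {0, 2, 3}): φ is false.
For instance, at 3:
  At 3: Box Box not not (not r and q) requires Box not not (not r and q) at every successor {2, 4}.
    Box not not (not r and q) fails at 4, so Box Box not not (not r and q) is false at 3.
      At 4: Box not not (not r and q) requires not not (not r and q) at every successor {0, 2, 3}.
        not not (not r and q) fails at 0, so Box not not (not r and q) is false at 4.

No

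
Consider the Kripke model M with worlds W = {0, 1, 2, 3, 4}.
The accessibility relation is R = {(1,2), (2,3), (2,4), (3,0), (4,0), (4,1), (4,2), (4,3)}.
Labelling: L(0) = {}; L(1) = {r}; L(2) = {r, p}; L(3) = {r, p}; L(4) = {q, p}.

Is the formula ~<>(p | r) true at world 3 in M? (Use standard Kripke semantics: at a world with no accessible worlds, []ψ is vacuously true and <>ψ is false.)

Recall that <>ψ holds at a world iff ψ holds at some accessible world.
At 3: <>(p | r) is false, so ~<>(p | r) is true.
  At 3: <>(p | r) requires p | r at some successor in {0}.
    At 0: p | r is false.
  So <>(p | r) is false at 3.

Yes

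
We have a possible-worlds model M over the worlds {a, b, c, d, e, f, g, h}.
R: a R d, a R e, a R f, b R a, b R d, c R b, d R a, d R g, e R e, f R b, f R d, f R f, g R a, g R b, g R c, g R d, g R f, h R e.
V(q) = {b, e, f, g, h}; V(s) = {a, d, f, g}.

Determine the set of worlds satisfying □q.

c, e, h

Let φ = □q. Evaluate φ at each world:
  a (successors {d, e, f}): φ is false.
  b (successors {a, d}): φ is false.
  c (successors {b}): φ is true.
  d (successors {a, g}): φ is false.
  e (successors {e}): φ is true.
  f (successors {b, d, f}): φ is false.
  g (successors {a, b, c, d, f}): φ is false.
  h (successors {e}): φ is true.
For instance, at c:
  At c: □q requires q at every successor {b}.
    At b: q is true.
  So □q is true at c.
Satisfying worlds: {c, e, h}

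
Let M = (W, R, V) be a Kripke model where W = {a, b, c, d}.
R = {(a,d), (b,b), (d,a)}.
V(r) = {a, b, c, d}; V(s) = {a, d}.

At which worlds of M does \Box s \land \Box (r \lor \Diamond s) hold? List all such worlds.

a, c, d

Recall that \Box ψ holds at a world iff ψ holds at every accessible world, and \Diamond ψ holds iff ψ holds at some accessible world.
Let φ = \Box s \land \Box (r \lor \Diamond s). Evaluate φ at each world:
  a (successors {d}): φ is true.
  b (successors {b}): φ is false.
  c (successors ∅): φ is true.
  d (successors {a}): φ is true.
For instance, at d:
  At d: \Box s is true, \Box (r \lor \Diamond s) is true, so \Box s \land \Box (r \lor \Diamond s) is true.
    At d: \Box s requires s at every successor {a}.
      At a: s is true.
    So \Box s is true at d.
    At d: \Box (r \lor \Diamond s) requires r \lor \Diamond s at every successor {a}.
      At a: r \lor \Diamond s is true.
    So \Box (r \lor \Diamond s) is true at d.
Satisfying worlds: {a, c, d}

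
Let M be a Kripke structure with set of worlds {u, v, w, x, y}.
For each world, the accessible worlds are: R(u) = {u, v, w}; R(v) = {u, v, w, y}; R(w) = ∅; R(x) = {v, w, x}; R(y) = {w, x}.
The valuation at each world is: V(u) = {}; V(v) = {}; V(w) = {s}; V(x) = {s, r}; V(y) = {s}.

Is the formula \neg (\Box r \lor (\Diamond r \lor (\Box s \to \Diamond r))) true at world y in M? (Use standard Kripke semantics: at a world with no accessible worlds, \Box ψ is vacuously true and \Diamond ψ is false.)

Recall that \Box ψ holds at a world iff ψ holds at every accessible world, and \Diamond ψ holds iff ψ holds at some accessible world.
At y: \Box r \lor (\Diamond r \lor (\Box s \to \Diamond r)) is true, so \neg (\Box r \lor (\Diamond r \lor (\Box s \to \Diamond r))) is false.
  At y: \Box r is false, \Diamond r \lor (\Box s \to \Diamond r) is true, so \Box r \lor (\Diamond r \lor (\Box s \to \Diamond r)) is true.
    At y: \Box r requires r at every successor {w, x}.
      r fails at w, so \Box r is false at y.
    At y: \Diamond r is true, \Box s \to \Diamond r is true, so \Diamond r \lor (\Box s \to \Diamond r) is true.
      At y: \Diamond r requires r at some successor in {w, x}.
        r holds at x, so \Diamond r is true at y.
      At y: \Box s is true, \Diamond r is true, so \Box s \to \Diamond r is true.

No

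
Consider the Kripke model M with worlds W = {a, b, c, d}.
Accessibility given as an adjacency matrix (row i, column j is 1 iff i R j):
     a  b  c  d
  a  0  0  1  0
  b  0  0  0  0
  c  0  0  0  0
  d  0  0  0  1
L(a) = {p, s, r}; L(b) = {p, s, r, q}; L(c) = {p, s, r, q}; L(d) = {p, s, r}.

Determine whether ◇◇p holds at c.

No

At c: no accessible worlds, so ◇◇p is false.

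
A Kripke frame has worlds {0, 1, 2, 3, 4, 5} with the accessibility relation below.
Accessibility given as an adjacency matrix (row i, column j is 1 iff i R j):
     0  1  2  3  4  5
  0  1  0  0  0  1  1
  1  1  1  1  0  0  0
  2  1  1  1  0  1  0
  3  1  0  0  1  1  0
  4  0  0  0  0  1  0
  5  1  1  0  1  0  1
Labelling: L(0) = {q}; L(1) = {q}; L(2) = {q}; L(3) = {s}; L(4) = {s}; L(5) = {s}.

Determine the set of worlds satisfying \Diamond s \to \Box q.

1

Let φ = \Diamond s \to \Box q. Evaluate φ at each world:
  0 (successors {0, 4, 5}): φ is false.
  1 (successors {0, 1, 2}): φ is true.
  2 (successors {0, 1, 2, 4}): φ is false.
  3 (successors {0, 3, 4}): φ is false.
  4 (successors {4}): φ is false.
  5 (successors {0, 1, 3, 5}): φ is false.
For instance, at 5:
  At 5: \Diamond s is true, \Box q is false, so \Diamond s \to \Box q is false.
    At 5: \Diamond s requires s at some successor in {0, 1, 3, 5}.
      s holds at 3, so \Diamond s is true at 5.
    At 5: \Box q requires q at every successor {0, 1, 3, 5}.
      q fails at 3, so \Box q is false at 5.
Satisfying worlds: {1}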